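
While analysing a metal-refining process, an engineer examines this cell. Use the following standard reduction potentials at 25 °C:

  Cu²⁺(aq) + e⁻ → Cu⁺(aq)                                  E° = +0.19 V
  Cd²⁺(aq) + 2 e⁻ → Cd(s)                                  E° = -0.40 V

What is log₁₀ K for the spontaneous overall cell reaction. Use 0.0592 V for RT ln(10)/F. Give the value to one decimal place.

Cathode: Cu²⁺/Cu⁺; anode: Cd²⁺/Cd. E°cell = +0.59 V, n = 2.
log K = nE°cell / 0.0592 = (2)(+0.59) / 0.0592 = 19.9.

19.9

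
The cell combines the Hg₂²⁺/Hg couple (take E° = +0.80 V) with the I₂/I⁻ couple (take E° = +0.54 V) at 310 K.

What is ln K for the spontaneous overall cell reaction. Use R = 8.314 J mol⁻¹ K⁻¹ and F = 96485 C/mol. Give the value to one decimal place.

Cathode: Hg₂²⁺/Hg; anode: I₂/I⁻. E°cell = (+0.80) − (+0.54) = +0.26 V, with n = 2.
ΔG° = −nFE° = −RT ln K, so ln K = nFE°/(RT) = (2)(96485)(+0.26) / ((8.314)(310)) = 19.467.

19.5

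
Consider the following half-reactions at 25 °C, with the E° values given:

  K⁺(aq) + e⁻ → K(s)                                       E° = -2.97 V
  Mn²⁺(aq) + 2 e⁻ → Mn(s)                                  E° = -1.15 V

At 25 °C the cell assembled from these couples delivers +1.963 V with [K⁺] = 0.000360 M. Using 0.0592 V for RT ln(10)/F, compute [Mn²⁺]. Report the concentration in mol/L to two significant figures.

0.0088 M

Mn²⁺/Mn is the cathode, K⁺/K the anode: E°cell = +1.82 V, n = 2.
Overall reaction: Mn²⁺(aq) + 2 K(s) → Mn(s) + 2 K⁺(aq); Q = [K⁺]^2/[Mn²⁺]^1.
From E = E° − (0.0592/n) log Q: log Q = (E° − E)·n/0.0592 = (+1.82 − (+1.963))·2/0.0592 = -4.8311.
So 1·log[Mn²⁺] = 2·log(0.00036) − log Q = -6.8874 − (-4.8311) = -2.0563; [Mn²⁺] = 10^(-2.0563) ≈ 0.0088 M.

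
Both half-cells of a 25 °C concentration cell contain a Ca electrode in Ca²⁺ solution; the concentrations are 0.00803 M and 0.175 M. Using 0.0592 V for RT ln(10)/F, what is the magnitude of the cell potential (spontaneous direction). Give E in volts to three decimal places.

+0.040 V

For a concentration cell E°cell = 0. The 0.175 M side is the cathode (reduction is favoured where [Ca²⁺] is higher).
With n = 2, E = −(0.0592/2) log([Ca²⁺]ₐₙ/[Ca²⁺]꜀ₐₜ) = −(0.0592/2) log(0.00803/0.175) = −(0.0592/2)(-1.338) = +0.040 V.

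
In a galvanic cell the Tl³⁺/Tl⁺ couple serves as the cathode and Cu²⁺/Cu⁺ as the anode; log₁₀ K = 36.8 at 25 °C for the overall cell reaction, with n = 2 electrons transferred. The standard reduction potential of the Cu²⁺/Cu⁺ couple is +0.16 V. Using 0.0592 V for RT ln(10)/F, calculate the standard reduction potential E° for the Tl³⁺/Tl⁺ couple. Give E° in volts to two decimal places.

+1.25 V

E°cell = (0.0592/n)·log K = (0.0592/2)(36.8) = +1.089 V.
Since Tl³⁺/Tl⁺ is the cathode and Cu²⁺/Cu⁺ the anode, E°cell = E°(Tl³⁺/Tl⁺) − E°(Cu²⁺/Cu⁺).
So E°(Tl³⁺/Tl⁺) = E°cell + E°(Cu²⁺/Cu⁺) = +1.089 + (+0.16) = +1.25 V.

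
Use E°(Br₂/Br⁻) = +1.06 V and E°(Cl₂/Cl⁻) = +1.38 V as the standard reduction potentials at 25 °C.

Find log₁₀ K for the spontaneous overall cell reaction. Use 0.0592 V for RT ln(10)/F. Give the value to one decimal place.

Cathode: Cl₂/Cl⁻; anode: Br₂/Br⁻. E°cell = +0.32 V, n = 2.
log K = nE°cell / 0.0592 = (2)(+0.32) / 0.0592 = 10.8.

10.8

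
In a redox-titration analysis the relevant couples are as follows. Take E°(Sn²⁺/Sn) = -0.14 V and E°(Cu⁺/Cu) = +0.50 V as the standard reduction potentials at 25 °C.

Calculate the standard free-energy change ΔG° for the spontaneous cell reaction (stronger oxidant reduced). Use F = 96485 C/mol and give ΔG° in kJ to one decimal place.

Cu⁺/Cu (E° = +0.50 V) is the cathode; Sn²⁺/Sn (E° = -0.14 V) is the anode, so E°cell = +0.64 V.
Balancing electrons gives n = 2 (lcm of 1 and 2).
ΔG° = −nFE° = −(2)(96485)(+0.64) = -123,501 J = -123.5 kJ.

-123.5 kJ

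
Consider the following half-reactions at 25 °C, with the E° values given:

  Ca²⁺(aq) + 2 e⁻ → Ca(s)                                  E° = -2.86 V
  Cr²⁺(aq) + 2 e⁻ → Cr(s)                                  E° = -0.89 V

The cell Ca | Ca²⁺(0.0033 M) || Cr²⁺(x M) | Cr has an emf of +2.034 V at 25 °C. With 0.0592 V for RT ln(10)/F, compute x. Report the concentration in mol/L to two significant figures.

0.48 M

Cr²⁺/Cr is the cathode, Ca²⁺/Ca the anode: E°cell = +1.97 V, n = 2.
Overall reaction: Cr²⁺(aq) + Ca(s) → Cr(s) + Ca²⁺(aq); Q = [Ca²⁺]^1/[Cr²⁺]^1.
From E = E° − (0.0592/n) log Q: log Q = (E° − E)·n/0.0592 = (+1.97 − (+2.034))·2/0.0592 = -2.1622.
So 1·log[Cr²⁺] = 1·log(0.0033) − log Q = -2.4815 − (-2.1622) = -0.3193; [Cr²⁺] = 10^(-0.3193) ≈ 0.48 M.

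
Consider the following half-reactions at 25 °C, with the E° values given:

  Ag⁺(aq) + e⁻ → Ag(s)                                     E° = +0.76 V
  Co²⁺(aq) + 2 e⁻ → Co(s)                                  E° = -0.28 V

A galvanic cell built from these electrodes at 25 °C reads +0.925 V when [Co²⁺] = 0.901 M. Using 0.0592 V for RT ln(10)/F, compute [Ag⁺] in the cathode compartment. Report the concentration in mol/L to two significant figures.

0.011 M

Ag⁺/Ag is the cathode, Co²⁺/Co the anode: E°cell = +1.04 V, n = 2.
Overall reaction: 2 Ag⁺(aq) + Co(s) → 2 Ag(s) + Co²⁺(aq); Q = [Co²⁺]^1/[Ag⁺]^2.
From E = E° − (0.0592/n) log Q: log Q = (E° − E)·n/0.0592 = (+1.04 − (+0.925))·2/0.0592 = 3.8851.
So 2·log[Ag⁺] = 1·log(0.901) − log Q = -0.0453 − (3.8851) = -3.9304; log[Ag⁺] = -3.9304 / 2 = -1.9652; [Ag⁺] = 10^(-1.9652) ≈ 0.011 M.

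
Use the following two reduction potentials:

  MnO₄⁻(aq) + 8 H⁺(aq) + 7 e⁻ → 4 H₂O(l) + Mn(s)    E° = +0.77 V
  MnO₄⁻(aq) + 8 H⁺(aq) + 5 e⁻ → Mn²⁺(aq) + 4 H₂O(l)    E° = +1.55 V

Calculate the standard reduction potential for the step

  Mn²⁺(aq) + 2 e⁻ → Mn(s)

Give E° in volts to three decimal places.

-1.180 V

Sequential free energies add, so n₃E°₃ = n₁E°₁ + n₂E°₂.
With n₃ = 7, and the known step contributing 5×(+1.55) V, the unknown satisfies 2·E° = 7×(+0.77) − 5×(+1.55) = -2.360.
E° = -2.360 / 2 = -1.180 V.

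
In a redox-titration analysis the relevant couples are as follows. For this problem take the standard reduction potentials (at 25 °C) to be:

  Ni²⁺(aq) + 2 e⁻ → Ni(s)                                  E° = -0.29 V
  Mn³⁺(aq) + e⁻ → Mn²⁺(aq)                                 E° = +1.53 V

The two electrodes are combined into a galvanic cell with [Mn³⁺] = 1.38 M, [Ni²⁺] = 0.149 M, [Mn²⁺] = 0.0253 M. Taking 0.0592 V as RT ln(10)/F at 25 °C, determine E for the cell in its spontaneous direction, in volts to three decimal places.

+1.947 V

Mn³⁺/Mn²⁺ is the cathode (higher E°), Ni²⁺/Ni the anode: E°cell = +1.53 − (-0.29) = +1.82 V, n = 2.
Overall: 2 Mn³⁺(aq) + Ni(s) → 2 Mn²⁺(aq) + Ni²⁺(aq)
Q = [Mn²⁺]^2·[Ni²⁺] / ([Mn³⁺]^2); log Q = -4.300.
E = E° − (0.0592/n) log Q = +1.82 − (0.0592/2)(-4.300) = +1.947 V.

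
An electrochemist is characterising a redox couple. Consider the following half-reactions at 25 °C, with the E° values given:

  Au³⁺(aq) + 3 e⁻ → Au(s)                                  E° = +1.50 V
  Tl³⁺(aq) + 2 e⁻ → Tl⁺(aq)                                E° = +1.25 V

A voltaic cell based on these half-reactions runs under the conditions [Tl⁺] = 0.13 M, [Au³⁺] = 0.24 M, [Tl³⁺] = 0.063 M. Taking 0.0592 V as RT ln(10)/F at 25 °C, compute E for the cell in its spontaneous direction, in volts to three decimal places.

+0.247 V

Au³⁺/Au is the cathode (higher E°), Tl³⁺/Tl⁺ the anode: E°cell = +1.50 − (+1.25) = +0.25 V, n = 6.
Overall: 2 Au³⁺(aq) + 3 Tl⁺(aq) → 2 Au(s) + 3 Tl³⁺(aq)
Q = [Tl³⁺]^3 / ([Au³⁺]^2·[Tl⁺]^3); log Q = 0.296.
E = E° − (0.0592/n) log Q = +0.25 − (0.0592/6)(0.296) = +0.247 V.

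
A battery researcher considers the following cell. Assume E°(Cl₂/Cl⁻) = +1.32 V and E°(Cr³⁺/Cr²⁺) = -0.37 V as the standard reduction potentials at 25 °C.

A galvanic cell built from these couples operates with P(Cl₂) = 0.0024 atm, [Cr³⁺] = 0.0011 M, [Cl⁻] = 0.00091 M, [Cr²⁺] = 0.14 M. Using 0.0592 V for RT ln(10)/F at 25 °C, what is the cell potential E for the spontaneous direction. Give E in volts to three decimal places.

+1.917 V

Cl₂/Cl⁻ is the cathode (higher E°), Cr³⁺/Cr²⁺ the anode: E°cell = +1.32 − (-0.37) = +1.69 V, n = 2.
Overall: Cl₂(g) + 2 Cr²⁺(aq) → 2 Cl⁻(aq) + 2 Cr³⁺(aq)
Q = [Cl⁻]^2·[Cr³⁺]^2 / (P(Cl₂)·[Cr²⁺]^2); log Q = -7.672.
E = E° − (0.0592/n) log Q = +1.69 − (0.0592/2)(-7.672) = +1.917 V.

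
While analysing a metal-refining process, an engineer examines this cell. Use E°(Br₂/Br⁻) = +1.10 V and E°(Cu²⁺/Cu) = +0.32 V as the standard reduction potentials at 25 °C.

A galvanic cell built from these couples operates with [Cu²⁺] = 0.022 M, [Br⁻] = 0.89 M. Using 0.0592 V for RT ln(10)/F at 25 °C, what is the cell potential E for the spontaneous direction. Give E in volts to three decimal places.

Br₂/Br⁻ is the cathode (higher E°), Cu²⁺/Cu the anode: E°cell = +1.10 − (+0.32) = +0.78 V, n = 2.
Overall: Br₂(l) + Cu(s) → 2 Br⁻(aq) + Cu²⁺(aq)
Q = [Br⁻]^2·[Cu²⁺]; log Q = -1.759.
E = E° − (0.0592/n) log Q = +0.78 − (0.0592/2)(-1.759) = +0.832 V.

+0.832 V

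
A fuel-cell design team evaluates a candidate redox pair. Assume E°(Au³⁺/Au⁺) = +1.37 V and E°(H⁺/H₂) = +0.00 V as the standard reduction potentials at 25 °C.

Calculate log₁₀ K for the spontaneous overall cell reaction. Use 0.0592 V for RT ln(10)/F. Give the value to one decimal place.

46.3

Cathode: Au³⁺/Au⁺; anode: H⁺/H₂. E°cell = +1.37 V, n = 2.
log K = nE°cell / 0.0592 = (2)(+1.37) / 0.0592 = 46.3.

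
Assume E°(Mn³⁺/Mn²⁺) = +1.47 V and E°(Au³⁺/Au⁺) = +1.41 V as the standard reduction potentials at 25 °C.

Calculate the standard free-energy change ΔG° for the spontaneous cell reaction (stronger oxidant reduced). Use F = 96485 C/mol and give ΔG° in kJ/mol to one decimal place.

Mn³⁺/Mn²⁺ (E° = +1.47 V) is the cathode; Au³⁺/Au⁺ (E° = +1.41 V) is the anode, so E°cell = +0.06 V.
Balancing electrons gives n = 2 (lcm of 1 and 2).
ΔG° = −nFE° = −(2)(96485)(+0.06) = -11,578 J = -11.6 kJ/mol.

-11.6 kJ/mol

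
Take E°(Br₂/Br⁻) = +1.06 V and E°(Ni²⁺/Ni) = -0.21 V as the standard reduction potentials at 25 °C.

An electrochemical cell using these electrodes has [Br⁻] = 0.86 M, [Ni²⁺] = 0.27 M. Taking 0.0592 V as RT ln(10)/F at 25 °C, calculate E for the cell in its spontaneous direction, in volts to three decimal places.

Br₂/Br⁻ is the cathode (higher E°), Ni²⁺/Ni the anode: E°cell = +1.06 − (-0.21) = +1.27 V, n = 2.
Overall: Br₂(l) + Ni(s) → 2 Br⁻(aq) + Ni²⁺(aq)
Q = [Br⁻]^2·[Ni²⁺]; log Q = -0.700.
E = E° − (0.0592/n) log Q = +1.27 − (0.0592/2)(-0.700) = +1.291 V.

+1.291 V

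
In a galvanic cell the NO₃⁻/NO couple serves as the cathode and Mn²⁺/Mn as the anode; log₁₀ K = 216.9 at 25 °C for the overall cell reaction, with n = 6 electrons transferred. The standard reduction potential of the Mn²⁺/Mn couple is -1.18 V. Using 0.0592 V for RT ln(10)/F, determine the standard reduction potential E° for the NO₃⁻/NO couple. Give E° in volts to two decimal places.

E°cell = (0.0592/n)·log K = (0.0592/6)(216.9) = +2.140 V.
Since NO₃⁻/NO is the cathode and Mn²⁺/Mn the anode, E°cell = E°(NO₃⁻/NO) − E°(Mn²⁺/Mn).
So E°(NO₃⁻/NO) = E°cell + E°(Mn²⁺/Mn) = +2.140 + (-1.18) = +0.96 V.

+0.96 V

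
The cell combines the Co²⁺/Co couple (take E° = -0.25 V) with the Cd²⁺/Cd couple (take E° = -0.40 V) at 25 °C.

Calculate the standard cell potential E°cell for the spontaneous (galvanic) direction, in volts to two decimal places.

The Co²⁺/Co couple has the higher reduction potential, so it is the cathode; Cd²⁺/Cd is oxidised at the anode.
E°cell = E°(cathode) − E°(anode) = (-0.25) − (-0.40) = +0.15 V.

+0.15 V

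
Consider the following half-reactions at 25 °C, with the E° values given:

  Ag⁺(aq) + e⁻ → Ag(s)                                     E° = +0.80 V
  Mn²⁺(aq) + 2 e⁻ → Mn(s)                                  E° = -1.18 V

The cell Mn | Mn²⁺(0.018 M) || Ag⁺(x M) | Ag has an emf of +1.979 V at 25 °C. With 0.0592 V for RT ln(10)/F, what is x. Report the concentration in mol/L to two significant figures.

Ag⁺/Ag is the cathode, Mn²⁺/Mn the anode: E°cell = +1.98 V, n = 2.
Overall reaction: 2 Ag⁺(aq) + Mn(s) → 2 Ag(s) + Mn²⁺(aq); Q = [Mn²⁺]^1/[Ag⁺]^2.
From E = E° − (0.0592/n) log Q: log Q = (E° − E)·n/0.0592 = (+1.98 − (+1.979))·2/0.0592 = 0.0338.
So 2·log[Ag⁺] = 1·log(0.018) − log Q = -1.7447 − (0.0338) = -1.7785; log[Ag⁺] = -1.7785 / 2 = -0.8892; [Ag⁺] = 10^(-0.8892) ≈ 0.13 M.

0.13 M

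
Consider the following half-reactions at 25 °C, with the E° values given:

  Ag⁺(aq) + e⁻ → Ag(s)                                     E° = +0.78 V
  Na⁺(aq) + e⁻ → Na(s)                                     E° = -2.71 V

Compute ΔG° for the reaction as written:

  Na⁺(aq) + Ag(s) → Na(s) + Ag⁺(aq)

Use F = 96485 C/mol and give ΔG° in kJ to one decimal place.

As written, Na⁺/Na is reduced (cathode) and Ag⁺/Ag is oxidised (anode), so E°cell = (-2.71) − (+0.78) = -3.49 V.
Balancing electrons gives n = 1.
ΔG° = −nFE° = −(1)(96485)(-3.49) = 336,733 J = +336.7 kJ.

+336.7 kJ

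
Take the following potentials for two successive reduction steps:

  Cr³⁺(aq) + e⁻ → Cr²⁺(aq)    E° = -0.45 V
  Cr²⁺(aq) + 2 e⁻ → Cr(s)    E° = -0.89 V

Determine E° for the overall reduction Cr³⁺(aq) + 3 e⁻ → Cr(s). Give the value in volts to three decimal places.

Adding the free-energy changes (−nFE°) of the two steps gives −n₃FE°₃ = −n₁FE°₁ − n₂FE°₂.
E°₃ = (1×-0.45 + 2×-0.89) / 3 = (-2.230) / 3 = -0.743 V.
Simply averaging or adding the two E° values would be wrong; the electron-weighted sum is required.

-0.743 V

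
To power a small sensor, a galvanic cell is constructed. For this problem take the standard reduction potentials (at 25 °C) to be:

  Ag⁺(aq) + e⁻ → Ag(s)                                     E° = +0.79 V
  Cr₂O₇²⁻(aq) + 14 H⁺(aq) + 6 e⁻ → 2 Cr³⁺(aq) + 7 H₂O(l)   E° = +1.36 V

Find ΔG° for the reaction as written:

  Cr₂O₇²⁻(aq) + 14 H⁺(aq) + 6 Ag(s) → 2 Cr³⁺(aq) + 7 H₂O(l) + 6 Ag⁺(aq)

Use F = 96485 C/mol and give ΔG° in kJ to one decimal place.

-330.0 kJ

As written, Cr₂O₇²⁻/Cr³⁺ is reduced (cathode) and Ag⁺/Ag is oxidised (anode), so E°cell = (+1.36) − (+0.79) = +0.57 V.
Balancing electrons gives n = 6.
ΔG° = −nFE° = −(6)(96485)(+0.57) = -329,979 J = -330.0 kJ.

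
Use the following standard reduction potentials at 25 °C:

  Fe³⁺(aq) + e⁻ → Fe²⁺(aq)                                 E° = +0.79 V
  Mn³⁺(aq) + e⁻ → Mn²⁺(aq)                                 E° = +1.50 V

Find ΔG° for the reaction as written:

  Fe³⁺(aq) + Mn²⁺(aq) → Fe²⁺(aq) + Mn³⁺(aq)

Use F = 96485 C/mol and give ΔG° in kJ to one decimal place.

+68.5 kJ

As written, Fe³⁺/Fe²⁺ is reduced (cathode) and Mn³⁺/Mn²⁺ is oxidised (anode), so E°cell = (+0.79) − (+1.50) = -0.71 V.
Balancing electrons gives n = 1.
ΔG° = −nFE° = −(1)(96485)(-0.71) = 68,504 J = +68.5 kJ.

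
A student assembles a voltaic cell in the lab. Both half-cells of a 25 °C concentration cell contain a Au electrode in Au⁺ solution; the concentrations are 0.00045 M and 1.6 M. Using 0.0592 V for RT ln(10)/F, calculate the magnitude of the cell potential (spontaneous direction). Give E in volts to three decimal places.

+0.210 V

For a concentration cell E°cell = 0. The 1.6 M side is the cathode (reduction is favoured where [Au⁺] is higher).
With n = 1, E = −(0.0592/1) log([Au⁺]ₐₙ/[Au⁺]꜀ₐₜ) = −(0.0592/1) log(0.00045/1.6) = −(0.0592/1)(-3.551) = +0.210 V.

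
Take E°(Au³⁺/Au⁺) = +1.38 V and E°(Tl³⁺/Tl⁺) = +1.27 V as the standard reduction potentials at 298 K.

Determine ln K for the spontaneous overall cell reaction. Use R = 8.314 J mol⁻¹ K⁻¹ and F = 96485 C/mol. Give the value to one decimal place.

8.6

Cathode: Au³⁺/Au⁺; anode: Tl³⁺/Tl⁺. E°cell = (+1.38) − (+1.27) = +0.11 V, with n = 2.
ΔG° = −nFE° = −RT ln K, so ln K = nFE°/(RT) = (2)(96485)(+0.11) / ((8.314)(298)) = 8.568.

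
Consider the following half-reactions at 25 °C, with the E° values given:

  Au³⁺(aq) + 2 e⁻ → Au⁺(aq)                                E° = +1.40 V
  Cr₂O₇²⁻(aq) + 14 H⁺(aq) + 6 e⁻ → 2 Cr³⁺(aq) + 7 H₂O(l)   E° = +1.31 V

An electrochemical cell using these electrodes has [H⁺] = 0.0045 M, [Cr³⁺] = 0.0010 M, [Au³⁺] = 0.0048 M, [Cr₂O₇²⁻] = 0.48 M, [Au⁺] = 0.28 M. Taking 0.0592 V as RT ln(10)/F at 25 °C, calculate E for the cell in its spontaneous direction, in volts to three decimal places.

Au³⁺/Au⁺ is the cathode (higher E°), Cr₂O₇²⁻/Cr³⁺ the anode: E°cell = +1.40 − (+1.31) = +0.09 V, n = 6.
Overall: 3 Au³⁺(aq) + 2 Cr³⁺(aq) + 7 H₂O(l) → 3 Au⁺(aq) + Cr₂O₇²⁻(aq) + 14 H⁺(aq)
Q = [Au⁺]^3·[Cr₂O₇²⁻]·[H⁺]^14 / ([Au³⁺]^3·[Cr³⁺]^2); log Q = -21.876.
E = E° − (0.0592/n) log Q = +0.09 − (0.0592/6)(-21.876) = +0.306 V.

+0.306 V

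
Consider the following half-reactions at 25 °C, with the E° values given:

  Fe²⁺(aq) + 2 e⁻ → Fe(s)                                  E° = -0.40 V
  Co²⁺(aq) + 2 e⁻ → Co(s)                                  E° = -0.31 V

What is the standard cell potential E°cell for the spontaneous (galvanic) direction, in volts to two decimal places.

+0.09 V

The Co²⁺/Co couple has the higher reduction potential, so it is the cathode; Fe²⁺/Fe is oxidised at the anode.
E°cell = E°(cathode) − E°(anode) = (-0.31) − (-0.40) = +0.09 V.
Since E°cell > 0, the reaction is spontaneous under standard conditions.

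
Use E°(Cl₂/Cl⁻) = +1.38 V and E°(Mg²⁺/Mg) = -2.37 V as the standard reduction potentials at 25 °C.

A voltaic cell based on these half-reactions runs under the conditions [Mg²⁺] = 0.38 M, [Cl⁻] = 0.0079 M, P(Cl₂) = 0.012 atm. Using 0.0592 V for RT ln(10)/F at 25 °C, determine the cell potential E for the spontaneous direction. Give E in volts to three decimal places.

Cl₂/Cl⁻ is the cathode (higher E°), Mg²⁺/Mg the anode: E°cell = +1.38 − (-2.37) = +3.75 V, n = 2.
Overall: Cl₂(g) + Mg(s) → 2 Cl⁻(aq) + Mg²⁺(aq)
Q = [Cl⁻]^2·[Mg²⁺] / (P(Cl₂)); log Q = -2.704.
E = E° − (0.0592/n) log Q = +3.75 − (0.0592/2)(-2.704) = +3.830 V.

+3.830 V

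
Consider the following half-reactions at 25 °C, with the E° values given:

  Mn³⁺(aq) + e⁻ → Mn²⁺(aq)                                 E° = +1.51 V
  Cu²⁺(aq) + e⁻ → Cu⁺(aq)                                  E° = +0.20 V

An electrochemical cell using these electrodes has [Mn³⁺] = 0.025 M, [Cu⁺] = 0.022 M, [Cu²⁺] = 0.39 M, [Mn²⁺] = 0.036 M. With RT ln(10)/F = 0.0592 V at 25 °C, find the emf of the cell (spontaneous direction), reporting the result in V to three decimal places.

Mn³⁺/Mn²⁺ is the cathode (higher E°), Cu²⁺/Cu⁺ the anode: E°cell = +1.51 − (+0.20) = +1.31 V, n = 1.
Overall: Mn³⁺(aq) + Cu⁺(aq) → Mn²⁺(aq) + Cu²⁺(aq)
Q = [Mn²⁺]·[Cu²⁺] / ([Mn³⁺]·[Cu⁺]); log Q = 1.407.
E = E° − (0.0592/n) log Q = +1.31 − (0.0592/1)(1.407) = +1.227 V.

+1.227 V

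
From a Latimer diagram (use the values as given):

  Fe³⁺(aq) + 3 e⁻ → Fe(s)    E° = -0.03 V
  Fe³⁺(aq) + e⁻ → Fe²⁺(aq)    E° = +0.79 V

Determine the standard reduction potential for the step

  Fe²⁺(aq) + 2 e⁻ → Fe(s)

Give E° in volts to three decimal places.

-0.440 V

Sequential free energies add, so n₃E°₃ = n₁E°₁ + n₂E°₂.
With n₃ = 3, and the known step contributing 1×(+0.79) V, the unknown satisfies 2·E° = 3×(-0.03) − 1×(+0.79) = -0.880.
E° = -0.880 / 2 = -0.440 V.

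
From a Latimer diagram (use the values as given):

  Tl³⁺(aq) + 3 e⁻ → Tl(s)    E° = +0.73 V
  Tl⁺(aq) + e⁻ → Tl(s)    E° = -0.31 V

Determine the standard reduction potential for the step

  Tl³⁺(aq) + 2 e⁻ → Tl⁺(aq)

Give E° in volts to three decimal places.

Sequential free energies add, so n₃E°₃ = n₁E°₁ + n₂E°₂.
With n₃ = 3, and the known step contributing 1×(-0.31) V, the unknown satisfies 2·E° = 3×(+0.73) − 1×(-0.31) = +2.500.
E° = +2.500 / 2 = +1.250 V.

+1.250 V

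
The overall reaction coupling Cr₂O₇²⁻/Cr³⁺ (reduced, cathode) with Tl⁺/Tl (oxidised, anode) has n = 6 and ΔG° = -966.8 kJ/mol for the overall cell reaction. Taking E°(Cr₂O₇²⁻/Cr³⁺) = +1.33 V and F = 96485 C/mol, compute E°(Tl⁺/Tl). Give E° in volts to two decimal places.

E°cell = −ΔG°/(nF) = −(-966.8×10³)/((6)(96485)) = +1.670 V.
Since Cr₂O₇²⁻/Cr³⁺ is the cathode and Tl⁺/Tl the anode, E°cell = E°(Cr₂O₇²⁻/Cr³⁺) − E°(Tl⁺/Tl).
So E°(Tl⁺/Tl) = E°(Cr₂O₇²⁻/Cr³⁺) − E°cell = (+1.33) − (+1.670) = -0.34 V.

-0.34 V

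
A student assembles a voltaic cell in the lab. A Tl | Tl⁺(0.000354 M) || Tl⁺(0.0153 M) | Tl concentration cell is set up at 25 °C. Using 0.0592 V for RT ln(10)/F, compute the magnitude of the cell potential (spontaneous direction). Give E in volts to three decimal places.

For a concentration cell E°cell = 0. The 0.0153 M side is the cathode (reduction is favoured where [Tl⁺] is higher).
With n = 1, E = −(0.0592/1) log([Tl⁺]ₐₙ/[Tl⁺]꜀ₐₜ) = −(0.0592/1) log(0.000354/0.0153) = −(0.0592/1)(-1.636) = +0.097 V.

+0.097 V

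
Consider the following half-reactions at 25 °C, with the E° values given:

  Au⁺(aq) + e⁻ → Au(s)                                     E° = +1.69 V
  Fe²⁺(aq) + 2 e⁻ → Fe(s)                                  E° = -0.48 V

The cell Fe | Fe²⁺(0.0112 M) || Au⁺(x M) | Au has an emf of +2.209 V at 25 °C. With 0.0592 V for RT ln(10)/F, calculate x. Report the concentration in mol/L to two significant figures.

0.48 M

Au⁺/Au is the cathode, Fe²⁺/Fe the anode: E°cell = +2.17 V, n = 2.
Overall reaction: 2 Au⁺(aq) + Fe(s) → 2 Au(s) + Fe²⁺(aq); Q = [Fe²⁺]^1/[Au⁺]^2.
From E = E° − (0.0592/n) log Q: log Q = (E° − E)·n/0.0592 = (+2.17 − (+2.209))·2/0.0592 = -1.3176.
So 2·log[Au⁺] = 1·log(0.0112) − log Q = -1.9508 − (-1.3176) = -0.6332; log[Au⁺] = -0.6332 / 2 = -0.3166; [Au⁺] = 10^(-0.3166) ≈ 0.48 M.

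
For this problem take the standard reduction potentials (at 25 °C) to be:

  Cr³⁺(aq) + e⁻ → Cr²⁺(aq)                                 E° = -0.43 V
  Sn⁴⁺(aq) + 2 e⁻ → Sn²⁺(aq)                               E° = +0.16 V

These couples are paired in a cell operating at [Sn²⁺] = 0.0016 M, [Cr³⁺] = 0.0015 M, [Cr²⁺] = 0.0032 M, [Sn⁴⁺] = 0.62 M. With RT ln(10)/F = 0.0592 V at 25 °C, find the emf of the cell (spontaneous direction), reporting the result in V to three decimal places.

Sn⁴⁺/Sn²⁺ is the cathode (higher E°), Cr³⁺/Cr²⁺ the anode: E°cell = +0.16 − (-0.43) = +0.59 V, n = 2.
Overall: Sn⁴⁺(aq) + 2 Cr²⁺(aq) → Sn²⁺(aq) + 2 Cr³⁺(aq)
Q = [Sn²⁺]·[Cr³⁺]^2 / ([Sn⁴⁺]·[Cr²⁺]^2); log Q = -3.246.
E = E° − (0.0592/n) log Q = +0.59 − (0.0592/2)(-3.246) = +0.686 V.

+0.686 V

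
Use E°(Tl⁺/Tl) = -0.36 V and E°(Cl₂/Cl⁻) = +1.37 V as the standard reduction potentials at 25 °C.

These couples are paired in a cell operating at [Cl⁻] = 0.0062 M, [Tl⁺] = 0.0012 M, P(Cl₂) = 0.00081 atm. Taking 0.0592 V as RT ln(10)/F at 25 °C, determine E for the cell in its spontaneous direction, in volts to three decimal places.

Cl₂/Cl⁻ is the cathode (higher E°), Tl⁺/Tl the anode: E°cell = +1.37 − (-0.36) = +1.73 V, n = 2.
Overall: Cl₂(g) + 2 Tl(s) → 2 Cl⁻(aq) + 2 Tl⁺(aq)
Q = [Cl⁻]^2·[Tl⁺]^2 / (P(Cl₂)); log Q = -7.165.
E = E° − (0.0592/n) log Q = +1.73 − (0.0592/2)(-7.165) = +1.942 V.

+1.942 V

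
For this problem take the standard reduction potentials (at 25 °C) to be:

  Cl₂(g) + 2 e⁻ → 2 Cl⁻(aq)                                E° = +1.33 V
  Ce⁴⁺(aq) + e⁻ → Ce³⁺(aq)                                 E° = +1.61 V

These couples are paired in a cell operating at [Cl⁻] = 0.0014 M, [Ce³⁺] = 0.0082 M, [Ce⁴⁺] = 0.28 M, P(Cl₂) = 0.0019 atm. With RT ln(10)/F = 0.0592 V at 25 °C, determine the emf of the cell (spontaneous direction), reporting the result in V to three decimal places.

+0.282 V

Ce⁴⁺/Ce³⁺ is the cathode (higher E°), Cl₂/Cl⁻ the anode: E°cell = +1.61 − (+1.33) = +0.28 V, n = 2.
Overall: 2 Ce⁴⁺(aq) + 2 Cl⁻(aq) → 2 Ce³⁺(aq) + Cl₂(g)
Q = [Ce³⁺]^2·P(Cl₂) / ([Ce⁴⁺]^2·[Cl⁻]^2); log Q = -0.080.
E = E° − (0.0592/n) log Q = +0.28 − (0.0592/2)(-0.080) = +0.282 V.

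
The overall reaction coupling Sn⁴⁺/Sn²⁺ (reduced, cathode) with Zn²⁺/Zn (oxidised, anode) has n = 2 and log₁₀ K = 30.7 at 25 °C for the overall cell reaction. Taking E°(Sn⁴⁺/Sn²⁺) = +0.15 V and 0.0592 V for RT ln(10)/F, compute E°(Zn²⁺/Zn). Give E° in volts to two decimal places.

-0.76 V

E°cell = (0.0592/n)·log K = (0.0592/2)(30.7) = +0.909 V.
Since Sn⁴⁺/Sn²⁺ is the cathode and Zn²⁺/Zn the anode, E°cell = E°(Sn⁴⁺/Sn²⁺) − E°(Zn²⁺/Zn).
So E°(Zn²⁺/Zn) = E°(Sn⁴⁺/Sn²⁺) − E°cell = (+0.15) − (+0.909) = -0.76 V.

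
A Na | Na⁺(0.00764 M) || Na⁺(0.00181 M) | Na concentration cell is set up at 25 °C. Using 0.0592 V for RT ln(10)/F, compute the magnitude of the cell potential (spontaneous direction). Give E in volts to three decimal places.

+0.037 V

For a concentration cell E°cell = 0. The 0.00764 M side is the cathode (reduction is favoured where [Na⁺] is higher).
With n = 1, E = −(0.0592/1) log([Na⁺]ₐₙ/[Na⁺]꜀ₐₜ) = −(0.0592/1) log(0.00181/0.00764) = −(0.0592/1)(-0.625) = +0.037 V.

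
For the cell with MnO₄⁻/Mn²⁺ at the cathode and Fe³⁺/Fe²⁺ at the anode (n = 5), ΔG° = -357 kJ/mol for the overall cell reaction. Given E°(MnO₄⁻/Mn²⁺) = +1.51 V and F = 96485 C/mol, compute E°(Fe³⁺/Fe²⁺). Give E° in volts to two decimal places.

E°cell = −ΔG°/(nF) = −(-357×10³)/((5)(96485)) = +0.740 V.
Since MnO₄⁻/Mn²⁺ is the cathode and Fe³⁺/Fe²⁺ the anode, E°cell = E°(MnO₄⁻/Mn²⁺) − E°(Fe³⁺/Fe²⁺).
So E°(Fe³⁺/Fe²⁺) = E°(MnO₄⁻/Mn²⁺) − E°cell = (+1.51) − (+0.740) = +0.77 V.

+0.77 V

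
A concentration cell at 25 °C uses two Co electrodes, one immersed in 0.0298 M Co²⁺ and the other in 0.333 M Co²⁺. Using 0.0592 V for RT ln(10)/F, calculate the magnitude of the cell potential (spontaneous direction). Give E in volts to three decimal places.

+0.031 V

For a concentration cell E°cell = 0. The 0.333 M side is the cathode (reduction is favoured where [Co²⁺] is higher).
With n = 2, E = −(0.0592/2) log([Co²⁺]ₐₙ/[Co²⁺]꜀ₐₜ) = −(0.0592/2) log(0.0298/0.333) = −(0.0592/2)(-1.048) = +0.031 V.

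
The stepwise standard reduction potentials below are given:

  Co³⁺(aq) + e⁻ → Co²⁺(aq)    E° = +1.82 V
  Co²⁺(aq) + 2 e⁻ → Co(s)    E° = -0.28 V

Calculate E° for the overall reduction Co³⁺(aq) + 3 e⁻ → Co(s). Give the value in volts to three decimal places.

Adding the free-energy changes (−nFE°) of the two steps gives −n₃FE°₃ = −n₁FE°₁ − n₂FE°₂.
E°₃ = (1×+1.82 + 2×-0.28) / 3 = (+1.260) / 3 = +0.420 V.

+0.420 V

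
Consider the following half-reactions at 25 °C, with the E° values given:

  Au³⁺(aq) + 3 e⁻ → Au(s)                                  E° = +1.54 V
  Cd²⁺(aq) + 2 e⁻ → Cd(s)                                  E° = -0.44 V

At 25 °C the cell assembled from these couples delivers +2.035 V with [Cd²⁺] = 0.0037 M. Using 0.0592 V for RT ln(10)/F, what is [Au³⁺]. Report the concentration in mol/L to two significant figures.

Au³⁺/Au is the cathode, Cd²⁺/Cd the anode: E°cell = +1.98 V, n = 6.
Overall reaction: 2 Au³⁺(aq) + 3 Cd(s) → 2 Au(s) + 3 Cd²⁺(aq); Q = [Cd²⁺]^3/[Au³⁺]^2.
From E = E° − (0.0592/n) log Q: log Q = (E° − E)·n/0.0592 = (+1.98 − (+2.035))·6/0.0592 = -5.5743.
So 2·log[Au³⁺] = 3·log(0.0037) − log Q = -7.2954 − (-5.5743) = -1.7211; log[Au³⁺] = -1.7211 / 2 = -0.8606; [Au³⁺] = 10^(-0.8606) ≈ 0.14 M.

0.14 M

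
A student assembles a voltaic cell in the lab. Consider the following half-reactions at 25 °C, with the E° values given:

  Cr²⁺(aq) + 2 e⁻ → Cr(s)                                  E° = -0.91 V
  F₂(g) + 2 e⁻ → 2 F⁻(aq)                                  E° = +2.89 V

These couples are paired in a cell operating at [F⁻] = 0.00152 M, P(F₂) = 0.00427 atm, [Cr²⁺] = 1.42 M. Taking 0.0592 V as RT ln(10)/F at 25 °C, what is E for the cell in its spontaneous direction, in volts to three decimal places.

+3.892 V

F₂/F⁻ is the cathode (higher E°), Cr²⁺/Cr the anode: E°cell = +2.89 − (-0.91) = +3.80 V, n = 2.
Overall: F₂(g) + Cr(s) → 2 F⁻(aq) + Cr²⁺(aq)
Q = [F⁻]^2·[Cr²⁺] / (P(F₂)); log Q = -3.114.
E = E° − (0.0592/n) log Q = +3.80 − (0.0592/2)(-3.114) = +3.892 V.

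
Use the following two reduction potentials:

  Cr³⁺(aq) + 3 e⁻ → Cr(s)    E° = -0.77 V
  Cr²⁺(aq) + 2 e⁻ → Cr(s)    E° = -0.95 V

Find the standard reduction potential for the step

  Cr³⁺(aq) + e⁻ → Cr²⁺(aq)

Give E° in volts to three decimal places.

-0.410 V

Sequential free energies add, so n₃E°₃ = n₁E°₁ + n₂E°₂.
With n₃ = 3, and the known step contributing 2×(-0.95) V, the unknown satisfies 1·E° = 3×(-0.77) − 2×(-0.95) = -0.410.
E° = -0.410 / 1 = -0.410 V.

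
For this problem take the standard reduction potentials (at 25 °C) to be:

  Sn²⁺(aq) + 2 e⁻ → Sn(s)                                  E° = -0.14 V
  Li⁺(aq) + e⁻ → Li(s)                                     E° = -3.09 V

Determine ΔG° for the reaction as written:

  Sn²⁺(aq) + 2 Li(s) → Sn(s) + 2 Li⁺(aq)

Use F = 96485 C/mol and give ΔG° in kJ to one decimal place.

As written, Sn²⁺/Sn is reduced (cathode) and Li⁺/Li is oxidised (anode), so E°cell = (-0.14) − (-3.09) = +2.95 V.
Balancing electrons gives n = 2.
ΔG° = −nFE° = −(2)(96485)(+2.95) = -569,262 J = -569.3 kJ.

-569.3 kJ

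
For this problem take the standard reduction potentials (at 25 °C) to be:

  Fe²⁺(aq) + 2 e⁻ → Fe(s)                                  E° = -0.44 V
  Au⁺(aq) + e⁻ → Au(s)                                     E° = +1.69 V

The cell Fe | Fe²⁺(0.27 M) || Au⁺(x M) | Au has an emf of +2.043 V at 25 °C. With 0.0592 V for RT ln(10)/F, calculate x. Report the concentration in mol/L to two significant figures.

Au⁺/Au is the cathode, Fe²⁺/Fe the anode: E°cell = +2.13 V, n = 2.
Overall reaction: 2 Au⁺(aq) + Fe(s) → 2 Au(s) + Fe²⁺(aq); Q = [Fe²⁺]^1/[Au⁺]^2.
From E = E° − (0.0592/n) log Q: log Q = (E° − E)·n/0.0592 = (+2.13 − (+2.043))·2/0.0592 = 2.9392.
So 2·log[Au⁺] = 1·log(0.27) − log Q = -0.5686 − (2.9392) = -3.5078; log[Au⁺] = -3.5078 / 2 = -1.7539; [Au⁺] = 10^(-1.7539) ≈ 0.018 M.

0.018 M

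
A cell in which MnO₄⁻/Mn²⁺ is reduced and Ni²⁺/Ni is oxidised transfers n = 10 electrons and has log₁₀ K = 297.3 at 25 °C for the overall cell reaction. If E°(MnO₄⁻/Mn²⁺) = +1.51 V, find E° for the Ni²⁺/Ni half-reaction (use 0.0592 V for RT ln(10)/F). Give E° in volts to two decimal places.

-0.25 V

E°cell = (0.0592/n)·log K = (0.0592/10)(297.3) = +1.760 V.
Since MnO₄⁻/Mn²⁺ is the cathode and Ni²⁺/Ni the anode, E°cell = E°(MnO₄⁻/Mn²⁺) − E°(Ni²⁺/Ni).
So E°(Ni²⁺/Ni) = E°(MnO₄⁻/Mn²⁺) − E°cell = (+1.51) − (+1.760) = -0.25 V.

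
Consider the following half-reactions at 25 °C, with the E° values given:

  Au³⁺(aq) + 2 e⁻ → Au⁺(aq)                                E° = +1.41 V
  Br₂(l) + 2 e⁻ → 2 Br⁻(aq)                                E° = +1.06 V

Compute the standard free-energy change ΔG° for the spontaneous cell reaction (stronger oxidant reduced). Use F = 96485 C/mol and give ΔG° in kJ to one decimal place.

-67.5 kJ

Au³⁺/Au⁺ (E° = +1.41 V) is the cathode; Br₂/Br⁻ (E° = +1.06 V) is the anode, so E°cell = +0.35 V.
Balancing electrons gives n = 2 (lcm of 2 and 2).
ΔG° = −nFE° = −(2)(96485)(+0.35) = -67,540 J = -67.5 kJ.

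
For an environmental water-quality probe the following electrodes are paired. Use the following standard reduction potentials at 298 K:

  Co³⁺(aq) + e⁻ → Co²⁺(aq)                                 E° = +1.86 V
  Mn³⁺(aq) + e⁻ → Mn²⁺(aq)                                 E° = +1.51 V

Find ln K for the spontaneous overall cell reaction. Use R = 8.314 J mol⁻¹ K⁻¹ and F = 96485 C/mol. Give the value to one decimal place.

Cathode: Co³⁺/Co²⁺; anode: Mn³⁺/Mn²⁺. E°cell = (+1.86) − (+1.51) = +0.35 V, with n = 1.
ΔG° = −nFE° = −RT ln K, so ln K = nFE°/(RT) = (1)(96485)(+0.35) / ((8.314)(298)) = 13.630.

13.6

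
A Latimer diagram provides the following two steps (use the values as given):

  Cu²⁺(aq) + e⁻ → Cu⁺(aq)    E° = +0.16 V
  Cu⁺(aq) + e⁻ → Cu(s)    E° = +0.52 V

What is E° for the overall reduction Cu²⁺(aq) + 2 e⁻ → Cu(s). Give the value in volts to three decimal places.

+0.340 V

Adding the free-energy changes (−nFE°) of the two steps gives −n₃FE°₃ = −n₁FE°₁ − n₂FE°₂.
E°₃ = (1×+0.16 + 1×+0.52) / 2 = (+0.680) / 2 = +0.340 V.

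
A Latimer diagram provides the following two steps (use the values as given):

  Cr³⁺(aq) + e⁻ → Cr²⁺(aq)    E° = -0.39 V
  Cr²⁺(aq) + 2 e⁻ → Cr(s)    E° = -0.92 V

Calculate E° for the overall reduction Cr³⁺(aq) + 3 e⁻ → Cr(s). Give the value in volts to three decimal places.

-0.743 V

Since ΔG° = −nFE° is additive over sequential reductions, n₃E°₃ = n₁E°₁ + n₂E°₂.
E°₃ = (1×-0.39 + 2×-0.92) / 3 = (-2.230) / 3 = -0.743 V.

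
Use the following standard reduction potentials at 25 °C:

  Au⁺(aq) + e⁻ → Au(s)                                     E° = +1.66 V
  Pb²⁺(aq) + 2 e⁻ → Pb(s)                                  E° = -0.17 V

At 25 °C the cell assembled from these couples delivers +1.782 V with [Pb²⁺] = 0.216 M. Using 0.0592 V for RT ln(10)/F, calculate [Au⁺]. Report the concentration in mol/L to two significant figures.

Au⁺/Au is the cathode, Pb²⁺/Pb the anode: E°cell = +1.83 V, n = 2.
Overall reaction: 2 Au⁺(aq) + Pb(s) → 2 Au(s) + Pb²⁺(aq); Q = [Pb²⁺]^1/[Au⁺]^2.
From E = E° − (0.0592/n) log Q: log Q = (E° − E)·n/0.0592 = (+1.83 − (+1.782))·2/0.0592 = 1.6216.
So 2·log[Au⁺] = 1·log(0.216) − log Q = -0.6655 − (1.6216) = -2.2871; log[Au⁺] = -2.2871 / 2 = -1.1436; [Au⁺] = 10^(-1.1436) ≈ 0.072 M.

0.072 M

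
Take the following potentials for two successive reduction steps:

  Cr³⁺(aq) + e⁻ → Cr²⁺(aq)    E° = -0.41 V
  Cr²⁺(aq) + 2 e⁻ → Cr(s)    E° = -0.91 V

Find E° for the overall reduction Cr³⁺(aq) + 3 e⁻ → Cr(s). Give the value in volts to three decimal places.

Standard free energies of sequential steps add: ΔG°₃ = ΔG°₁ + ΔG°₂, so n₃E°₃ = n₁E°₁ + n₂E°₂.
E°₃ = (1×-0.41 + 2×-0.91) / 3 = (-2.230) / 3 = -0.743 V.

-0.743 V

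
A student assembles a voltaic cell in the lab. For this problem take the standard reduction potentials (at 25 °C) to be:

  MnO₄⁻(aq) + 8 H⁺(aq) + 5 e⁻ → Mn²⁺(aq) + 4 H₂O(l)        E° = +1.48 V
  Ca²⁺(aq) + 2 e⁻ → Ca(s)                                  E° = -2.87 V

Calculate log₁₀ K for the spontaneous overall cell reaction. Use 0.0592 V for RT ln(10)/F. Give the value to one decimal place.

Cathode: MnO₄⁻/Mn²⁺; anode: Ca²⁺/Ca. E°cell = +4.35 V, n = 10.
log K = nE°cell / 0.0592 = (10)(+4.35) / 0.0592 = 734.8.

734.8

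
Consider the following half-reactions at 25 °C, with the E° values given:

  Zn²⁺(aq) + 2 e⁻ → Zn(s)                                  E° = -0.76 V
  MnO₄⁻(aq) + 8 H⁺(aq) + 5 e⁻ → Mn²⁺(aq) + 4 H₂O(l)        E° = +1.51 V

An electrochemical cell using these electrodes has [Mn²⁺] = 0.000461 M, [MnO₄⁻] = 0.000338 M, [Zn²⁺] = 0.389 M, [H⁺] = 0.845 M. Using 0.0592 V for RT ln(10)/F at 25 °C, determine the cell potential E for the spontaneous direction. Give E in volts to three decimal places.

MnO₄⁻/Mn²⁺ is the cathode (higher E°), Zn²⁺/Zn the anode: E°cell = +1.51 − (-0.76) = +2.27 V, n = 10.
Overall: 2 MnO₄⁻(aq) + 16 H⁺(aq) + 5 Zn(s) → 2 Mn²⁺(aq) + 8 H₂O(l) + 5 Zn²⁺(aq)
Q = [Mn²⁺]^2·[Zn²⁺]^5 / ([MnO₄⁻]^2·[H⁺]^16); log Q = -0.610.
E = E° − (0.0592/n) log Q = +2.27 − (0.0592/10)(-0.610) = +2.274 V.

+2.274 V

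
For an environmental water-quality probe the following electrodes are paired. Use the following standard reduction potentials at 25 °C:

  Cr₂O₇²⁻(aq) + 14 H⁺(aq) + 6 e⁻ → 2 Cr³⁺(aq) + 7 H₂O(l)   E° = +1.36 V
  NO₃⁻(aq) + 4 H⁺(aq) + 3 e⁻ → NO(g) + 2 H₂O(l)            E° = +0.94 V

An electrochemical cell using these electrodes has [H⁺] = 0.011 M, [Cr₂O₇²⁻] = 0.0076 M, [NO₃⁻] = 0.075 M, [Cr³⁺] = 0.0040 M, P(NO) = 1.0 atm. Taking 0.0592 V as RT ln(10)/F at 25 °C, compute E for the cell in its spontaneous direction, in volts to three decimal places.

+0.353 V

Cr₂O₇²⁻/Cr³⁺ is the cathode (higher E°), NO₃⁻/NO the anode: E°cell = +1.36 − (+0.94) = +0.42 V, n = 6.
Overall: Cr₂O₇²⁻(aq) + 6 H⁺(aq) + 2 NO(g) → 2 Cr³⁺(aq) + 3 H₂O(l) + 2 NO₃⁻(aq)
Q = [Cr³⁺]^2·[NO₃⁻]^2 / ([Cr₂O₇²⁻]·[H⁺]^6·P(NO)^2); log Q = 6.825.
E = E° − (0.0592/n) log Q = +0.42 − (0.0592/6)(6.825) = +0.353 V.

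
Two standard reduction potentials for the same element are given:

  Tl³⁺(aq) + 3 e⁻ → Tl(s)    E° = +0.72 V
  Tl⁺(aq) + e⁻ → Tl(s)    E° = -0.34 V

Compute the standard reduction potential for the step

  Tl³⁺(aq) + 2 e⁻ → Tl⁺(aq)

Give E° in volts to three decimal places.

+1.250 V

Sequential free energies add, so n₃E°₃ = n₁E°₁ + n₂E°₂.
With n₃ = 3, and the known step contributing 1×(-0.34) V, the unknown satisfies 2·E° = 3×(+0.72) − 1×(-0.34) = +2.500.
E° = +2.500 / 2 = +1.250 V.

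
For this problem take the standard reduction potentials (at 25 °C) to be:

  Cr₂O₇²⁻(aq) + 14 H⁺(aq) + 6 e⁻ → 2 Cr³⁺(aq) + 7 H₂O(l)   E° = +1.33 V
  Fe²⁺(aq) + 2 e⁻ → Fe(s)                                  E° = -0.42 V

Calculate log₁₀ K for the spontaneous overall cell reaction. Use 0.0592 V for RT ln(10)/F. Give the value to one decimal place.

Cathode: Cr₂O₇²⁻/Cr³⁺; anode: Fe²⁺/Fe. E°cell = +1.75 V, n = 6.
log K = nE°cell / 0.0592 = (6)(+1.75) / 0.0592 = 177.4.

177.4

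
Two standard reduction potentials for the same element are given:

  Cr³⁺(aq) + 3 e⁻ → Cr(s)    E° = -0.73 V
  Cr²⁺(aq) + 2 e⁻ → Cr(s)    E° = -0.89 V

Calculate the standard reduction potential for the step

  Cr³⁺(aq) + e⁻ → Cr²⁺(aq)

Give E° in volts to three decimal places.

-0.410 V

Sequential free energies add, so n₃E°₃ = n₁E°₁ + n₂E°₂.
With n₃ = 3, and the known step contributing 2×(-0.89) V, the unknown satisfies 1·E° = 3×(-0.73) − 2×(-0.89) = -0.410.
E° = -0.410 / 1 = -0.410 V.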